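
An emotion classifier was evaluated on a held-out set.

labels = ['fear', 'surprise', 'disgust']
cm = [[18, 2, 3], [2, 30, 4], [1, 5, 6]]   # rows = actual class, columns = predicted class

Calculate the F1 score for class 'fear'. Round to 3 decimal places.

0.818

Take TP from the diagonal, FP from the rest of the 'fear' prediction marginal, FN from the rest of the 'fear' actual marginal.
F1 score = 2·TP/(2·TP+FP+FN).
fear: TP=18, FP=2+1=3, FN=2+3=5 → 36/44 = 0.8182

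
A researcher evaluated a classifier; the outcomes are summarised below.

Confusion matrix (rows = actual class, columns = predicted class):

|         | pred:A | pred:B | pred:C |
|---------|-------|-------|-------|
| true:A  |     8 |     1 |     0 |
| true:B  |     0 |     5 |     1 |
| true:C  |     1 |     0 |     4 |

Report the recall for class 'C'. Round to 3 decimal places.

One-vs-rest for 'C': TP = diagonal; FP = other classes predicted 'C'; FN = 'C' predicted as other.
recall = TP/(TP+FN).
C: TP=4, FN=1+0=1 → 4/5 = 0.8000

0.800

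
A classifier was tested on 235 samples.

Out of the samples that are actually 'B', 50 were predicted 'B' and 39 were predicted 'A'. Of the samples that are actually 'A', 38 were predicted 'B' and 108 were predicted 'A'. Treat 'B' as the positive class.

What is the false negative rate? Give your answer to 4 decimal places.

0.4382

FNR = FN/(FN+TP) = 39/(39+50) = 0.4382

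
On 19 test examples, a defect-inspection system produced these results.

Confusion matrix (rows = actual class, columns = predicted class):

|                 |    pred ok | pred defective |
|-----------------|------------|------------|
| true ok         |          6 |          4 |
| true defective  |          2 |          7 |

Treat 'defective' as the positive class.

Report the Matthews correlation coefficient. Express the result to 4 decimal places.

0.3820

MCC = (TP·TN − FP·FN) / √((TP+FP)(TP+FN)(TN+FP)(TN+FN))
Numerator = 7·6 − 4·2 = 34
Denominator = √(11·9·10·8) = √7920 = 88.9944
MCC = 34 / 88.9944 = 0.3820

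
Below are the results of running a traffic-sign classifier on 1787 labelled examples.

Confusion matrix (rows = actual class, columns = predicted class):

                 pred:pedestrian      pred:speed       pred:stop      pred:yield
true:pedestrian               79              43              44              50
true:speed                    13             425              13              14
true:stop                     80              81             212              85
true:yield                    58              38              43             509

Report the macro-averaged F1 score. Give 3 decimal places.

Per-class F1 score (2·TP/(2·TP+FP+FN)):
  pedestrian: TP=79, FP=13+80+58=151, FN=43+44+50=137 → 158/446 = 0.3543
  speed: TP=425, FP=43+81+38=162, FN=13+13+14=40 → 850/1052 = 0.8080
  stop: TP=212, FP=44+13+43=100, FN=80+81+85=246 → 424/770 = 0.5506
  yield: TP=509, FP=50+14+85=149, FN=58+38+43=139 → 1018/1306 = 0.7795
Macro-F1 score = mean = (0.3543 + 0.8080 + 0.5506 + 0.7795) / 4 = 0.623

0.623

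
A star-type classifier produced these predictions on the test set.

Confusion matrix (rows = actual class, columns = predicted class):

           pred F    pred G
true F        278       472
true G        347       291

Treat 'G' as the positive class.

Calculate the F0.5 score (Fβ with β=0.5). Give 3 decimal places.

0.394

Fβ = (1+β²)·TP / ((1+β²)·TP + β²·FN + FP), with β²=1/4
= 1.25·291 / (1.25·291 + 0.25·347 + 472) = 0.394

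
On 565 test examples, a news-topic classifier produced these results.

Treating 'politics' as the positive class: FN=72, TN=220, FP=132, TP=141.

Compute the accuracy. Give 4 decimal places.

0.6389

Accuracy = (TP+TN)/N = (141+220)/565 = 0.6389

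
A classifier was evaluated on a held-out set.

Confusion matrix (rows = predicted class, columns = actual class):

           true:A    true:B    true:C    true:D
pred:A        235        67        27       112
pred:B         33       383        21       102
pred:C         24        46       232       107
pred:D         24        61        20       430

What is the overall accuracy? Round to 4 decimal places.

0.6653

Accuracy = trace / total = (235+383+232+430=1280) / 1924 = 1280/1924 = 0.6653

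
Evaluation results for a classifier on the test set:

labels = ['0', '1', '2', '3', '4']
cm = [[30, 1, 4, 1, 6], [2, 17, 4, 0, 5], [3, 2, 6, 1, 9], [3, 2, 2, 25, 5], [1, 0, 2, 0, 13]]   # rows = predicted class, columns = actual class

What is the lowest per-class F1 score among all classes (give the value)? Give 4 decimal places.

0.3077

Per-class F1 score (2·TP/(2·TP+FP+FN)):
  0: TP=30, FP=1+4+1+6=12, FN=2+3+3+1=9 → 60/81 = 0.74074
  1: TP=17, FP=2+4+0+5=11, FN=1+2+2+0=5 → 34/50 = 0.68000
  2: TP=6, FP=3+2+1+9=15, FN=4+4+2+2=12 → 12/39 = 0.30769
  3: TP=25, FP=3+2+2+5=12, FN=1+0+1+0=2 → 50/64 = 0.78125
  4: TP=13, FP=1+0+2+0=3, FN=6+5+9+5=25 → 26/54 = 0.48148
Lowest is class '2' with F1 score = 0.3077.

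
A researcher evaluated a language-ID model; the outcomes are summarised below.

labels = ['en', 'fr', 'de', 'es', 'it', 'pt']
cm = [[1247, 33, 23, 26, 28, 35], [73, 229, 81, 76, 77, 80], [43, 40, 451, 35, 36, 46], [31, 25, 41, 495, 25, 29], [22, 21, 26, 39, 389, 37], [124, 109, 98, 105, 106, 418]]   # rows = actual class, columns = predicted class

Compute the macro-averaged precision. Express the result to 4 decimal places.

Per-class precision (TP/(TP+FP)):
  en: TP=1247, FP=73+43+31+22+124=293 → 1247/1540 = 0.80974
  fr: TP=229, FP=33+40+25+21+109=228 → 229/457 = 0.50109
  de: TP=451, FP=23+81+41+26+98=269 → 451/720 = 0.62639
  es: TP=495, FP=26+76+35+39+105=281 → 495/776 = 0.63789
  it: TP=389, FP=28+77+36+25+106=272 → 389/661 = 0.58850
  pt: TP=418, FP=35+80+46+29+37=227 → 418/645 = 0.64806
Macro-precision = mean = (0.80974 + 0.50109 + 0.62639 + 0.63789 + 0.58850 + 0.64806) / 6 = 0.6353

0.6353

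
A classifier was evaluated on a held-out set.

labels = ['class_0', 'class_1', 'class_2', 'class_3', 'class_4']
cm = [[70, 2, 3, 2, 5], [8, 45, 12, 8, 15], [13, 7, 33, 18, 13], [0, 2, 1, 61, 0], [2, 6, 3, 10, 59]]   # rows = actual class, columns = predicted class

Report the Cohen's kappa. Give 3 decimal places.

0.593

Observed agreement pₒ = trace/N = 268/398 = 0.6734
Expected agreement pₑ = Σ (rowᵢ·colᵢ)/N² = (82·93 + 88·62 + 84·52 + 64·99 + 80·92)/398² = 0.1966
κ = (pₒ − pₑ)/(1 − pₑ) = (0.6734 − 0.1966)/(1 − 0.1966) = 0.593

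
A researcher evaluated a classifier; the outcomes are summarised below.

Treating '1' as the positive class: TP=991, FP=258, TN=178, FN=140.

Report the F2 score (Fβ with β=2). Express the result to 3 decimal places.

0.858

Fβ = (1+β²)·TP / ((1+β²)·TP + β²·FN + FP), with β²=4
= 5·991 / (5·991 + 4·140 + 258) = 0.858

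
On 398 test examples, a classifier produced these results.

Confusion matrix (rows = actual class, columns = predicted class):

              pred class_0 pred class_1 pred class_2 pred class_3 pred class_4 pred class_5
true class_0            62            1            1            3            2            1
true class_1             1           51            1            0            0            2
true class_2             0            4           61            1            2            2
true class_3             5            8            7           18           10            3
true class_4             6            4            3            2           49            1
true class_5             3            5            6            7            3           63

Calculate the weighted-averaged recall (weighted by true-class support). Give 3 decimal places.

0.764

Per-class recall (TP/(TP+FN)):
  class_0: TP=62, FN=1+1+3+2+1=8 → 62/70 = 0.8857
  class_1: TP=51, FN=1+1+0+0+2=4 → 51/55 = 0.9273
  class_2: TP=61, FN=0+4+1+2+2=9 → 61/70 = 0.8714
  class_3: TP=18, FN=5+8+7+10+3=33 → 18/51 = 0.3529
  class_4: TP=49, FN=6+4+3+2+1=16 → 49/65 = 0.7538
  class_5: TP=63, FN=3+5+6+7+3=24 → 63/87 = 0.7241
Weighted-recall = Σ (supportᵢ/N)·recallᵢ with N=398: (70/398)·0.8857 + (55/398)·0.9273 + (70/398)·0.8714 + (51/398)·0.3529 + (65/398)·0.7538 + (87/398)·0.7241 = 0.764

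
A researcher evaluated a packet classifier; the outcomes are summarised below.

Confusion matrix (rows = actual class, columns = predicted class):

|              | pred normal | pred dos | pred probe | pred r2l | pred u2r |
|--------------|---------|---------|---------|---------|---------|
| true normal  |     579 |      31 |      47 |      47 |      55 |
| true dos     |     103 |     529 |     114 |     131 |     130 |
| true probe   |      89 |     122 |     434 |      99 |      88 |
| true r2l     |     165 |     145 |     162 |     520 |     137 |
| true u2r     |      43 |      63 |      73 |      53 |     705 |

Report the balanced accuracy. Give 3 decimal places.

0.605

Balanced accuracy = mean of per-class recall.
  normal: recall = 579/759 = 0.7628
  dos: recall = 529/1007 = 0.5253
  probe: recall = 434/832 = 0.5216
  r2l: recall = 520/1129 = 0.4606
  u2r: recall = 705/937 = 0.7524
Mean = (0.7628 + 0.5253 + 0.5216 + 0.4606 + 0.7524) / 5 = 0.605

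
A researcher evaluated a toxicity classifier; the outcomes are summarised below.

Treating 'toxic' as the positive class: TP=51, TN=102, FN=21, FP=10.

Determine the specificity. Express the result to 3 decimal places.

Specificity = TN/(TN+FP) = 102/(102+10) = 0.911

0.911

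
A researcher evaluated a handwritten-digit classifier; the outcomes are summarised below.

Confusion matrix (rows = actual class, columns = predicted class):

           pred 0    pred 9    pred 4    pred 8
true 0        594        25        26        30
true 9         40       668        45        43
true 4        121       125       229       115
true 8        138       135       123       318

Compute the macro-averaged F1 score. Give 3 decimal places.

0.624

Per-class F1 score (2·TP/(2·TP+FP+FN)):
  0: TP=594, FP=40+121+138=299, FN=25+26+30=81 → 1188/1568 = 0.7577
  9: TP=668, FP=25+125+135=285, FN=40+45+43=128 → 1336/1749 = 0.7639
  4: TP=229, FP=26+45+123=194, FN=121+125+115=361 → 458/1013 = 0.4521
  8: TP=318, FP=30+43+115=188, FN=138+135+123=396 → 636/1220 = 0.5213
Macro-F1 score = mean = (0.7577 + 0.7639 + 0.4521 + 0.5213) / 4 = 0.624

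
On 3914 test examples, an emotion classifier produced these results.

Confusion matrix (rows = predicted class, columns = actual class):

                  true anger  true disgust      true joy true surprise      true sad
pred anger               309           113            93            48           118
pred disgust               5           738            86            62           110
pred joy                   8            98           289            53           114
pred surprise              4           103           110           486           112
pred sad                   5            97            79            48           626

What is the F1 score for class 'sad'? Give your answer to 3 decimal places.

Treat 'sad' as positive and all other classes as negative.
F1 score = 2·TP/(2·TP+FP+FN).
sad: TP=626, FP=5+97+79+48=229, FN=118+110+114+112=454 → 1252/1935 = 0.6470

0.647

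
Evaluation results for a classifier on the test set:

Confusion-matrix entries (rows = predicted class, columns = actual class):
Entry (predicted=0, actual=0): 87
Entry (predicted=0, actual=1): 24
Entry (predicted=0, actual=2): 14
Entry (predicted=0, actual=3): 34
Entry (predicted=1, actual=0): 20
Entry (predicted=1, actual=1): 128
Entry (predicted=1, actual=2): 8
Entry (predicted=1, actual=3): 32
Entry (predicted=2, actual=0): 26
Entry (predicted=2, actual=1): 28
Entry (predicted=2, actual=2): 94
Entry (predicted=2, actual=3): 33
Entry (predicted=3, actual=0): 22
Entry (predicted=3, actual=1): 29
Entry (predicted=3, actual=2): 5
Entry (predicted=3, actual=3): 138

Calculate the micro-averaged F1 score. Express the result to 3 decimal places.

0.619

Micro-averaging pools counts across classes: ΣTP=447, ΣFP=275, ΣFN=275.
Micro-F1 score = 2·TP/(2·TP+FP+FN) on pooled counts = 0.619 (equals overall accuracy in single-label multiclass).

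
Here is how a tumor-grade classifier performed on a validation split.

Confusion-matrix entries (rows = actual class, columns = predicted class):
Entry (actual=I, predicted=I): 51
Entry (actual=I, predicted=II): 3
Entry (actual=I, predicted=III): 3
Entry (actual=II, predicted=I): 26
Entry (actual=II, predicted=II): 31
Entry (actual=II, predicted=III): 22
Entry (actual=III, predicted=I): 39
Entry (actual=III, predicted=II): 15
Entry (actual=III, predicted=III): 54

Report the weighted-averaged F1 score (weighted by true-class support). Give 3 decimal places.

0.550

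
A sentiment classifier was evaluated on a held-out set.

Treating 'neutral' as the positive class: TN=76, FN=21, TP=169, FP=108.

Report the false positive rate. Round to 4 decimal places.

0.5870

FPR = FP/(FP+TN) = 108/(108+76) = 0.5870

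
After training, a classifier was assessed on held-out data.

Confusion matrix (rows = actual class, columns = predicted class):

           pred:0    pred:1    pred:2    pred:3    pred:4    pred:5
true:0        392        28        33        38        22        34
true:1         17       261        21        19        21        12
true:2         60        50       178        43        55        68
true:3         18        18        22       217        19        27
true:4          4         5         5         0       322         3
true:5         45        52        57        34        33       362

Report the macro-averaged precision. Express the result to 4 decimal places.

0.6568

Per-class precision (TP/(TP+FP)):
  0: TP=392, FP=17+60+18+4+45=144 → 392/536 = 0.73134
  1: TP=261, FP=28+50+18+5+52=153 → 261/414 = 0.63043
  2: TP=178, FP=33+21+22+5+57=138 → 178/316 = 0.56329
  3: TP=217, FP=38+19+43+0+34=134 → 217/351 = 0.61823
  4: TP=322, FP=22+21+55+19+33=150 → 322/472 = 0.68220
  5: TP=362, FP=34+12+68+27+3=144 → 362/506 = 0.71542
Macro-precision = mean = (0.73134 + 0.63043 + 0.56329 + 0.61823 + 0.68220 + 0.71542) / 6 = 0.6568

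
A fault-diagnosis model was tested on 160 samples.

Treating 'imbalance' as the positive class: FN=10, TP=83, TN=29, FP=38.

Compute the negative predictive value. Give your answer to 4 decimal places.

NPV = TN/(TN+FN) = 29/(29+10) = 0.7436

0.7436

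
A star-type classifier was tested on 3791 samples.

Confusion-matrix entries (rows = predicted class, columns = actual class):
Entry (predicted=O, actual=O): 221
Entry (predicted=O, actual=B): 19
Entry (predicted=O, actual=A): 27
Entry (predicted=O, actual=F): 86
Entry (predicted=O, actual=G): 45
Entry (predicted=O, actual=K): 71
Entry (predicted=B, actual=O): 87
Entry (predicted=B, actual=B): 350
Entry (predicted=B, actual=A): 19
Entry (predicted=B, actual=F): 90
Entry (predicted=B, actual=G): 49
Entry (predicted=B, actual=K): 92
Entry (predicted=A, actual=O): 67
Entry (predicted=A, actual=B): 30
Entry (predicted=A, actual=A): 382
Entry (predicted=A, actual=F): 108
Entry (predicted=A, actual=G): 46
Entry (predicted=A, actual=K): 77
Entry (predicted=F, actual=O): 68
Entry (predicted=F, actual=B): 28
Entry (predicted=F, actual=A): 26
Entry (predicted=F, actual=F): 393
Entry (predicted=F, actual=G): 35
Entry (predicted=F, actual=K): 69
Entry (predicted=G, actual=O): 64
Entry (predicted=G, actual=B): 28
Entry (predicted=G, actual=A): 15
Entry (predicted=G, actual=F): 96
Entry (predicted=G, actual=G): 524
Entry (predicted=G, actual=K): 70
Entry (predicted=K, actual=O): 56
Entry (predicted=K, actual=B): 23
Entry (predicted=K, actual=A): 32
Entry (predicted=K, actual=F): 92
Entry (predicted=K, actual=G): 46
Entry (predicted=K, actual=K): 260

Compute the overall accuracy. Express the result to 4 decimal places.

0.5619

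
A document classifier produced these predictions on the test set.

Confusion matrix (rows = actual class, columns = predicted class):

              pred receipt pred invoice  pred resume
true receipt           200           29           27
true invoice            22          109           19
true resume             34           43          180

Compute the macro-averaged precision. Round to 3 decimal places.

0.727

Per-class precision (TP/(TP+FP)):
  receipt: TP=200, FP=22+34=56 → 200/256 = 0.7813
  invoice: TP=109, FP=29+43=72 → 109/181 = 0.6022
  resume: TP=180, FP=27+19=46 → 180/226 = 0.7965
Macro-precision = mean = (0.7813 + 0.6022 + 0.7965) / 3 = 0.727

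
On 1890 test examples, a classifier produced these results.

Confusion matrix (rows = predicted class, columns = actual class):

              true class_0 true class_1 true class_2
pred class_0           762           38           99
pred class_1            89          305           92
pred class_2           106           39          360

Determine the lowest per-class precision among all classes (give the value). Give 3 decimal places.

0.628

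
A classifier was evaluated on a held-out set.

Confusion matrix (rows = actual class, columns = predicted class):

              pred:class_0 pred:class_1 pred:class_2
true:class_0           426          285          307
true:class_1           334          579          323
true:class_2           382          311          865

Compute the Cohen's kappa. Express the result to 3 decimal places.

Observed agreement pₒ = trace/N = 1870/3812 = 0.4906
Expected agreement pₑ = Σ (rowᵢ·colᵢ)/N² = (1018·1142 + 1236·1175 + 1558·1495)/3812² = 0.3402
κ = (pₒ − pₑ)/(1 − pₑ) = (0.4906 − 0.3402)/(1 − 0.3402) = 0.228

0.228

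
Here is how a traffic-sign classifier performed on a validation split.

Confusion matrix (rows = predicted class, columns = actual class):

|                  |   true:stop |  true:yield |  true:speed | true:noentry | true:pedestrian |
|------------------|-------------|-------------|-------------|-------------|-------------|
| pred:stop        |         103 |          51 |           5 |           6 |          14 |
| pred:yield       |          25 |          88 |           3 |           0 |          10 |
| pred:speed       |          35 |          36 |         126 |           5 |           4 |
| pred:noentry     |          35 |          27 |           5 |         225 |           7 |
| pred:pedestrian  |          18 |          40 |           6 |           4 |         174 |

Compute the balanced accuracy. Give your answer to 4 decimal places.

0.6959

Balanced accuracy = mean of per-class recall.
  stop: recall = 103/216 = 0.47685
  yield: recall = 88/242 = 0.36364
  speed: recall = 126/145 = 0.86897
  noentry: recall = 225/240 = 0.93750
  pedestrian: recall = 174/209 = 0.83254
Mean = (0.47685 + 0.36364 + 0.86897 + 0.93750 + 0.83254) / 5 = 0.6959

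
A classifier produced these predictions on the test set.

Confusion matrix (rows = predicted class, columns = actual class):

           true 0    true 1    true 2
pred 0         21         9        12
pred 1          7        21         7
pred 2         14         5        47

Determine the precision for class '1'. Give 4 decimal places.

0.6000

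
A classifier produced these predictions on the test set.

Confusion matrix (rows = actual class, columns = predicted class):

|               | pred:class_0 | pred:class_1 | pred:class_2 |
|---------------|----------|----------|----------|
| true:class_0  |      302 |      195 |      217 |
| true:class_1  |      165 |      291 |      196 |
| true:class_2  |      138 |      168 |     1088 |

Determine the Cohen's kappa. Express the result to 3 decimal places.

0.362

Observed agreement pₒ = trace/N = 1681/2760 = 0.6091
Expected agreement pₑ = Σ (rowᵢ·colᵢ)/N² = (714·605 + 652·654 + 1394·1501)/2760² = 0.3874
κ = (pₒ − pₑ)/(1 − pₑ) = (0.6091 − 0.3874)/(1 − 0.3874) = 0.362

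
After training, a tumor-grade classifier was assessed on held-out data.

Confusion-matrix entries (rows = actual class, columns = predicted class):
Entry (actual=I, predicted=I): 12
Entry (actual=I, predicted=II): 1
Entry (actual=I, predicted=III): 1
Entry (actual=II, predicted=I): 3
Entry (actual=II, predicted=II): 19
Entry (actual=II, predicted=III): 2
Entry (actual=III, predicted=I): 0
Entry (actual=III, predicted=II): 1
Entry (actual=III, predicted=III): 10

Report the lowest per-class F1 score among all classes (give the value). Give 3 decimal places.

0.828

Per-class F1 score (2·TP/(2·TP+FP+FN)):
  I: TP=12, FP=3+0=3, FN=1+1=2 → 24/29 = 0.8276
  II: TP=19, FP=1+1=2, FN=3+2=5 → 38/45 = 0.8444
  III: TP=10, FP=1+2=3, FN=0+1=1 → 20/24 = 0.8333
Lowest is class 'I' with F1 score = 0.828.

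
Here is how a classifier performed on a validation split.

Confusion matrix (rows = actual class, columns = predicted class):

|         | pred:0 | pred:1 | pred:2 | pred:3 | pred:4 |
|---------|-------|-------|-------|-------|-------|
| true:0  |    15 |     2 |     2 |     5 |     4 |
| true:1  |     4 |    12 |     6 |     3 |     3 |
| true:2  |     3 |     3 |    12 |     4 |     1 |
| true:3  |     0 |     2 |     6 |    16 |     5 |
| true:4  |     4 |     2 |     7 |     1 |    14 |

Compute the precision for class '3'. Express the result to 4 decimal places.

0.5517

One-vs-rest for '3': TP = diagonal; FP = other classes predicted '3'; FN = '3' predicted as other.
precision = TP/(TP+FP).
3: TP=16, FP=5+3+4+1=13 → 16/29 = 0.55172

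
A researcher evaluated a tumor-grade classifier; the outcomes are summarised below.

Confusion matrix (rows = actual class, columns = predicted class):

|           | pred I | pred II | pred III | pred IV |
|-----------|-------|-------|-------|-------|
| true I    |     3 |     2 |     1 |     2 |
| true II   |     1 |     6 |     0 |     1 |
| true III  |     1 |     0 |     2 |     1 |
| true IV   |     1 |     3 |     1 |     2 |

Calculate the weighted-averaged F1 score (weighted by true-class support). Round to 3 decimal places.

Per-class F1 score (2·TP/(2·TP+FP+FN)):
  I: TP=3, FP=1+1+1=3, FN=2+1+2=5 → 6/14 = 0.4286
  II: TP=6, FP=2+0+3=5, FN=1+0+1=2 → 12/19 = 0.6316
  III: TP=2, FP=1+0+1=2, FN=1+0+1=2 → 4/8 = 0.5000
  IV: TP=2, FP=2+1+1=4, FN=1+3+1=5 → 4/13 = 0.3077
Weighted-F1 score = Σ (supportᵢ/N)·F1 scoreᵢ with N=27: (8/27)·0.4286 + (8/27)·0.6316 + (4/27)·0.5000 + (7/27)·0.3077 = 0.468

0.468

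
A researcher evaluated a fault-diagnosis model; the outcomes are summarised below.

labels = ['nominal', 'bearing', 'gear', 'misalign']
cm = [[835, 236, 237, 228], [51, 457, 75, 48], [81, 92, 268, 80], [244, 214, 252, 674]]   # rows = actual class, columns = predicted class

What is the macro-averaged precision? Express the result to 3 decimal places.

Per-class precision (TP/(TP+FP)):
  nominal: TP=835, FP=51+81+244=376 → 835/1211 = 0.6895
  bearing: TP=457, FP=236+92+214=542 → 457/999 = 0.4575
  gear: TP=268, FP=237+75+252=564 → 268/832 = 0.3221
  misalign: TP=674, FP=228+48+80=356 → 674/1030 = 0.6544
Macro-precision = mean = (0.6895 + 0.4575 + 0.3221 + 0.6544) / 4 = 0.531

0.531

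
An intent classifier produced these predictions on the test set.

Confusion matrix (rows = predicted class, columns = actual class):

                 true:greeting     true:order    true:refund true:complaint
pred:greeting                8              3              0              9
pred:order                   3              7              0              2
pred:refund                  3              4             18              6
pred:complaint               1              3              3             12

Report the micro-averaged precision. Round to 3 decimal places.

0.549

Micro-averaging pools counts across classes: ΣTP=45, ΣFP=37, ΣFN=37.
Micro-precision = TP/(TP+FP) on pooled counts = 0.549 (equals overall accuracy in single-label multiclass).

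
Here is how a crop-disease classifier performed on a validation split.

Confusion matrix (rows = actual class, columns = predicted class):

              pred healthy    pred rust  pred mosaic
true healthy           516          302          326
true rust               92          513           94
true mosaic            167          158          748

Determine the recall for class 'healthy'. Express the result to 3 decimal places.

Take TP from the diagonal, FP from the rest of the 'healthy' prediction marginal, FN from the rest of the 'healthy' actual marginal.
recall = TP/(TP+FN).
healthy: TP=516, FN=302+326=628 → 516/1144 = 0.4510

0.451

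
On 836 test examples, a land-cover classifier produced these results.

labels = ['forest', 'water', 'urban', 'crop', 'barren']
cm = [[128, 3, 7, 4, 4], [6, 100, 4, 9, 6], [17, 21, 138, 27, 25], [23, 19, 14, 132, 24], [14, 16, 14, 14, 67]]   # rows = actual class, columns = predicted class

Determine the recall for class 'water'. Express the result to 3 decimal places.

0.800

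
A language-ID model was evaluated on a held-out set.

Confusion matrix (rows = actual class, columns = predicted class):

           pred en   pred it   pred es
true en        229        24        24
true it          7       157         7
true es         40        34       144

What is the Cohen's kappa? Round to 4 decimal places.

Observed agreement pₒ = trace/N = 530/666 = 0.79580
Expected agreement pₑ = Σ (rowᵢ·colᵢ)/N² = (277·276 + 171·215 + 218·175)/666² = 0.34126
κ = (pₒ − pₑ)/(1 − pₑ) = (0.79580 − 0.34126)/(1 − 0.34126) = 0.6900

0.6900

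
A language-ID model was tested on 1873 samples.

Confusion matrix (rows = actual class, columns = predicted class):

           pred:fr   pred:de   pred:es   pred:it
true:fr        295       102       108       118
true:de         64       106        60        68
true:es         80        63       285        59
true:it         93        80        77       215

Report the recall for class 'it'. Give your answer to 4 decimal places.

Take TP from the diagonal, FP from the rest of the 'it' prediction marginal, FN from the rest of the 'it' actual marginal.
recall = TP/(TP+FN).
it: TP=215, FN=93+80+77=250 → 215/465 = 0.46237

0.4624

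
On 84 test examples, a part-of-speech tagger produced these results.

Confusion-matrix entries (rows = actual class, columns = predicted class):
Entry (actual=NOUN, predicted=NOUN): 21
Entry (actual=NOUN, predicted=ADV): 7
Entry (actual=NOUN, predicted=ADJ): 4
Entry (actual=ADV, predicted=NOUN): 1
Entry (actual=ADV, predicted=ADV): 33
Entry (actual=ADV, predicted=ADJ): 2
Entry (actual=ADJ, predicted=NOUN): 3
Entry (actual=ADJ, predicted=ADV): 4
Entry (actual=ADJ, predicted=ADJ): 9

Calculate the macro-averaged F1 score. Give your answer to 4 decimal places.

0.7142

Per-class F1 score (2·TP/(2·TP+FP+FN)):
  NOUN: TP=21, FP=1+3=4, FN=7+4=11 → 42/57 = 0.73684
  ADV: TP=33, FP=7+4=11, FN=1+2=3 → 66/80 = 0.82500
  ADJ: TP=9, FP=4+2=6, FN=3+4=7 → 18/31 = 0.58065
Macro-F1 score = mean = (0.73684 + 0.82500 + 0.58065) / 3 = 0.7142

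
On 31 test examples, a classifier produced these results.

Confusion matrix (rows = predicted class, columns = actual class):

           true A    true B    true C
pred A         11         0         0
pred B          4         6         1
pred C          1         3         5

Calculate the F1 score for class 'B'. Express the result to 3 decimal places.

Treat 'B' as positive and all other classes as negative.
F1 score = 2·TP/(2·TP+FP+FN).
B: TP=6, FP=4+1=5, FN=0+3=3 → 12/20 = 0.6000

0.600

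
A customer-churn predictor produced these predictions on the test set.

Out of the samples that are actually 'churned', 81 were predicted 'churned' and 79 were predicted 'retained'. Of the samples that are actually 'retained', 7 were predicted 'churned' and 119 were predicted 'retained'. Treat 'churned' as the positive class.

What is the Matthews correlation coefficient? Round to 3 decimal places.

0.485

MCC = (TP·TN − FP·FN) / √((TP+FP)(TP+FN)(TN+FP)(TN+FN))
Numerator = 81·119 − 7·79 = 9086
Denominator = √(88·160·126·198) = √351267840 = 18742.1408
MCC = 9086 / 18742.1408 = 0.485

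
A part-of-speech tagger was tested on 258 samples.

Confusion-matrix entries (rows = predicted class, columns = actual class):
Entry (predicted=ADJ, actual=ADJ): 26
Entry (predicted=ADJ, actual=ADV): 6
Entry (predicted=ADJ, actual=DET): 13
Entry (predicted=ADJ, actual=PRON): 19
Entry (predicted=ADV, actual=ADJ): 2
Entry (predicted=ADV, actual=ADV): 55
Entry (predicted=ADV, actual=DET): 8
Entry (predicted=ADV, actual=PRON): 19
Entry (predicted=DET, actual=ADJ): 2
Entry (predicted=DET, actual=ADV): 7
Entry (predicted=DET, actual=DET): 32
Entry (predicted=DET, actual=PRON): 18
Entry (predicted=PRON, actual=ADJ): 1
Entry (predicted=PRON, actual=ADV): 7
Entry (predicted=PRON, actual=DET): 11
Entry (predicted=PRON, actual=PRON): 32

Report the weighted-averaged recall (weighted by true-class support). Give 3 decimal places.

Per-class recall (TP/(TP+FN)):
  ADJ: TP=26, FN=2+2+1=5 → 26/31 = 0.8387
  ADV: TP=55, FN=6+7+7=20 → 55/75 = 0.7333
  DET: TP=32, FN=13+8+11=32 → 32/64 = 0.5000
  PRON: TP=32, FN=19+19+18=56 → 32/88 = 0.3636
Weighted-recall = Σ (supportᵢ/N)·recallᵢ with N=258: (31/258)·0.8387 + (75/258)·0.7333 + (64/258)·0.5000 + (88/258)·0.3636 = 0.562

0.562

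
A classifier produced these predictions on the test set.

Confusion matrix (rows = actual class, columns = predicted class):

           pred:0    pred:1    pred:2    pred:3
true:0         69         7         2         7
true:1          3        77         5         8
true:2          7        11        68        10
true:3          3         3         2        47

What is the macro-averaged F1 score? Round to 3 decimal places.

Per-class F1 score (2·TP/(2·TP+FP+FN)):
  0: TP=69, FP=3+7+3=13, FN=7+2+7=16 → 138/167 = 0.8263
  1: TP=77, FP=7+11+3=21, FN=3+5+8=16 → 154/191 = 0.8063
  2: TP=68, FP=2+5+2=9, FN=7+11+10=28 → 136/173 = 0.7861
  3: TP=47, FP=7+8+10=25, FN=3+3+2=8 → 94/127 = 0.7402
Macro-F1 score = mean = (0.8263 + 0.8063 + 0.7861 + 0.7402) / 4 = 0.790

0.790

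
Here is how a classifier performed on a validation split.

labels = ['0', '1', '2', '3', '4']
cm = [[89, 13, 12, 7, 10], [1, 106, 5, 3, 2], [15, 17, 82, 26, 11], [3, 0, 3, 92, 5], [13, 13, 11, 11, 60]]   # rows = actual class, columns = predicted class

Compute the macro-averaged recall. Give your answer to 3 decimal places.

0.715

Per-class recall (TP/(TP+FN)):
  0: TP=89, FN=13+12+7+10=42 → 89/131 = 0.6794
  1: TP=106, FN=1+5+3+2=11 → 106/117 = 0.9060
  2: TP=82, FN=15+17+26+11=69 → 82/151 = 0.5430
  3: TP=92, FN=3+0+3+5=11 → 92/103 = 0.8932
  4: TP=60, FN=13+13+11+11=48 → 60/108 = 0.5556
Macro-recall = mean = (0.6794 + 0.9060 + 0.5430 + 0.8932 + 0.5556) / 5 = 0.715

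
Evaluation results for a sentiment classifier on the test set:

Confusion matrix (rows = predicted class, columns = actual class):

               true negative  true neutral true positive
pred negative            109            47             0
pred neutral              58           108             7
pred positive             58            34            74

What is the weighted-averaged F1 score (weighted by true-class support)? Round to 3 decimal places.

0.586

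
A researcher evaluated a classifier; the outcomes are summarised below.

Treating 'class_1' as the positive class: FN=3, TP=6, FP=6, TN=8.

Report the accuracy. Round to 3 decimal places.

0.609

Accuracy = (TP+TN)/N = (6+8)/23 = 0.609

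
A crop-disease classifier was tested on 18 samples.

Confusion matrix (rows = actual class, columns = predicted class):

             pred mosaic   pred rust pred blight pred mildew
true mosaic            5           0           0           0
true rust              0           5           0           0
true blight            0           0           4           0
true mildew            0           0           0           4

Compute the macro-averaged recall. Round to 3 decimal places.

1.000

Per-class recall (TP/(TP+FN)):
  mosaic: TP=5, FN=0+0+0=0 → 5/5 = 1.0000
  rust: TP=5, FN=0+0+0=0 → 5/5 = 1.0000
  blight: TP=4, FN=0+0+0=0 → 4/4 = 1.0000
  mildew: TP=4, FN=0+0+0=0 → 4/4 = 1.0000
Macro-recall = mean = (1.0000 + 1.0000 + 1.0000 + 1.0000) / 4 = 1.000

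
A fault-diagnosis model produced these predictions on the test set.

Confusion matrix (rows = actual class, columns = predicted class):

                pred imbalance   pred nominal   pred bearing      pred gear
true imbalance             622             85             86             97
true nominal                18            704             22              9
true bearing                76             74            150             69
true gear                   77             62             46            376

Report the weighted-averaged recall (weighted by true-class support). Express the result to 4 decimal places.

0.7198

Per-class recall (TP/(TP+FN)):
  imbalance: TP=622, FN=85+86+97=268 → 622/890 = 0.69888
  nominal: TP=704, FN=18+22+9=49 → 704/753 = 0.93493
  bearing: TP=150, FN=76+74+69=219 → 150/369 = 0.40650
  gear: TP=376, FN=77+62+46=185 → 376/561 = 0.67023
Weighted-recall = Σ (supportᵢ/N)·recallᵢ with N=2573: (890/2573)·0.69888 + (753/2573)·0.93493 + (369/2573)·0.40650 + (561/2573)·0.67023 = 0.7198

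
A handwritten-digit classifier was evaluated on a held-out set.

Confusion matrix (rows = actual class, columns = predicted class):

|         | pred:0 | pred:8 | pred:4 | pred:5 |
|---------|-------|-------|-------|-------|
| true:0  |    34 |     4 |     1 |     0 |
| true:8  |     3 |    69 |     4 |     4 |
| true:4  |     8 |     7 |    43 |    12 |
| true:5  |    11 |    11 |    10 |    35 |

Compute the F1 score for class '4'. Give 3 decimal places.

0.672

Treat '4' as positive and all other classes as negative.
F1 score = 2·TP/(2·TP+FP+FN).
4: TP=43, FP=1+4+10=15, FN=8+7+12=27 → 86/128 = 0.6719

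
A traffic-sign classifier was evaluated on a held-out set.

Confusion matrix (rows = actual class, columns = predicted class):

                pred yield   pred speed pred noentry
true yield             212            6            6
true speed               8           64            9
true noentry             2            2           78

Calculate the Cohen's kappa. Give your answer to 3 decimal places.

0.852

Observed agreement pₒ = trace/N = 354/387 = 0.9147
Expected agreement pₑ = Σ (rowᵢ·colᵢ)/N² = (224·222 + 81·72 + 82·93)/387² = 0.4219
κ = (pₒ − pₑ)/(1 − pₑ) = (0.9147 − 0.4219)/(1 − 0.4219) = 0.852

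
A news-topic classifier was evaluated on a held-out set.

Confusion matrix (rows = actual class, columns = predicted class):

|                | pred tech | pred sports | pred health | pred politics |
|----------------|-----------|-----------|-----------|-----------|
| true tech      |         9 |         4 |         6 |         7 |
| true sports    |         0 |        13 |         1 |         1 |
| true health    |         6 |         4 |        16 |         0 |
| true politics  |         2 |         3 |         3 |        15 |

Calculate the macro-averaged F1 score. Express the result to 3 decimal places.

0.588

Per-class F1 score (2·TP/(2·TP+FP+FN)):
  tech: TP=9, FP=0+6+2=8, FN=4+6+7=17 → 18/43 = 0.4186
  sports: TP=13, FP=4+4+3=11, FN=0+1+1=2 → 26/39 = 0.6667
  health: TP=16, FP=6+1+3=10, FN=6+4+0=10 → 32/52 = 0.6154
  politics: TP=15, FP=7+1+0=8, FN=2+3+3=8 → 30/46 = 0.6522
Macro-F1 score = mean = (0.4186 + 0.6667 + 0.6154 + 0.6522) / 4 = 0.588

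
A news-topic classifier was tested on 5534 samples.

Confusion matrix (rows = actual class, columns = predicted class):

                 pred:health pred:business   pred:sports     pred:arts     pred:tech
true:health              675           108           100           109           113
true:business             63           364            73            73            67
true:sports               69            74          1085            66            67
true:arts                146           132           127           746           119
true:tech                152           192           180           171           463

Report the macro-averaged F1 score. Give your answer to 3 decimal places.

Per-class F1 score (2·TP/(2·TP+FP+FN)):
  health: TP=675, FP=63+69+146+152=430, FN=108+100+109+113=430 → 1350/2210 = 0.6109
  business: TP=364, FP=108+74+132+192=506, FN=63+73+73+67=276 → 728/1510 = 0.4821
  sports: TP=1085, FP=100+73+127+180=480, FN=69+74+66+67=276 → 2170/2926 = 0.7416
  arts: TP=746, FP=109+73+66+171=419, FN=146+132+127+119=524 → 1492/2435 = 0.6127
  tech: TP=463, FP=113+67+67+119=366, FN=152+192+180+171=695 → 926/1987 = 0.4660
Macro-F1 score = mean = (0.6109 + 0.4821 + 0.7416 + 0.6127 + 0.4660) / 5 = 0.583

0.583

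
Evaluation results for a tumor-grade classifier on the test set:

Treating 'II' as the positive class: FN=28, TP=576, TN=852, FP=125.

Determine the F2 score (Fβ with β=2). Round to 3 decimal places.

Fβ = (1+β²)·TP / ((1+β²)·TP + β²·FN + FP), with β²=4
= 5·576 / (5·576 + 4·28 + 125) = 0.924

0.924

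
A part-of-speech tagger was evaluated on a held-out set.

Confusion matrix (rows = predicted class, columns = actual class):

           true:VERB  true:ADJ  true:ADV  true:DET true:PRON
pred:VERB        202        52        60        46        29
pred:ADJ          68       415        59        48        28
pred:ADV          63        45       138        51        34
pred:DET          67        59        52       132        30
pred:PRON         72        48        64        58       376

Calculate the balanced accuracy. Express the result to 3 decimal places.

0.524

Balanced accuracy = mean of per-class recall.
  VERB: recall = 202/472 = 0.4280
  ADJ: recall = 415/619 = 0.6704
  ADV: recall = 138/373 = 0.3700
  DET: recall = 132/335 = 0.3940
  PRON: recall = 376/497 = 0.7565
Mean = (0.4280 + 0.6704 + 0.3700 + 0.3940 + 0.7565) / 5 = 0.524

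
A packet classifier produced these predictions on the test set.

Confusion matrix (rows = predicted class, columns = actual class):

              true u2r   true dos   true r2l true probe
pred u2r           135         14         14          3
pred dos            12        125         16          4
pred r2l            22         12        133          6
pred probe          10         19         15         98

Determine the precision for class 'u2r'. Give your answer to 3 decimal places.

0.813

precision = TP/(TP+FP).
u2r: TP=135, FP=14+14+3=31 → 135/166 = 0.8133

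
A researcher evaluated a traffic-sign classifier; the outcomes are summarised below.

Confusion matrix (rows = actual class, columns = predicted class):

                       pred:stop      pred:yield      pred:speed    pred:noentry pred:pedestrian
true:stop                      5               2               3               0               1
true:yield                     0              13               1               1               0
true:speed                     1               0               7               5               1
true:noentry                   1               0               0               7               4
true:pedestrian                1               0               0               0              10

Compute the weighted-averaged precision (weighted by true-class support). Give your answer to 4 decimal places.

0.6686

Per-class precision (TP/(TP+FP)):
  stop: TP=5, FP=0+1+1+1=3 → 5/8 = 0.62500
  yield: TP=13, FP=2+0+0+0=2 → 13/15 = 0.86667
  speed: TP=7, FP=3+1+0+0=4 → 7/11 = 0.63636
  noentry: TP=7, FP=0+1+5+0=6 → 7/13 = 0.53846
  pedestrian: TP=10, FP=1+0+1+4=6 → 10/16 = 0.62500
Weighted-precision = Σ (supportᵢ/N)·precisionᵢ with N=63: (11/63)·0.62500 + (15/63)·0.86667 + (14/63)·0.63636 + (12/63)·0.53846 + (11/63)·0.62500 = 0.6686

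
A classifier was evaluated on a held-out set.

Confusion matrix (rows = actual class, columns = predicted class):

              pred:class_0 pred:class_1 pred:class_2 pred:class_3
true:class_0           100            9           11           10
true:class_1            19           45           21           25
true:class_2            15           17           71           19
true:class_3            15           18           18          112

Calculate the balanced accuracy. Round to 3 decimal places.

0.612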